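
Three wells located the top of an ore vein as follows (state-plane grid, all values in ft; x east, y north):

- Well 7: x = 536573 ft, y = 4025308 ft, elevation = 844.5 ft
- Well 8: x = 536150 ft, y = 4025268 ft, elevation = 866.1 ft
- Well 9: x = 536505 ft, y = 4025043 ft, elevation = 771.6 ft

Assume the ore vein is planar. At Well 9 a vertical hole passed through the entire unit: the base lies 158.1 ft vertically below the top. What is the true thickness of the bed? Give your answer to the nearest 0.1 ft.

Two edge vectors: Well 7→Well 8 = (-423, -40, 21.6), Well 7→Well 9 = (-68, -265, -72.9).
Normal n = (Well 7→Well 8) × (Well 7→Well 9) = (8640, -32305.5, 109375).
So ∂z/∂x = −n_x/n_z = −0.07899 and ∂z/∂y = −n_y/n_z = 0.29536.
|∇z| = √(a²+b²) = 0.30575, so dip δ = arctan(0.30575) = 17.00°.
True thickness = vertical thickness × cos δ = 158.1 × cos 17.00° = 151.2 ft.

151.2 ft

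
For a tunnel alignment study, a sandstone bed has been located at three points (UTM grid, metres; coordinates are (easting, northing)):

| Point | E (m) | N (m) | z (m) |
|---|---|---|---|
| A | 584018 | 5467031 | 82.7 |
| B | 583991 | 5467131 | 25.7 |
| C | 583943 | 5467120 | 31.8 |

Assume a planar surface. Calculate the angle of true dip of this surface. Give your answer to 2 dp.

Let the plane be z = a·E + b·N + c.
B−A: −27a + 100b = −57;  C−A: −75a + 89b = −50.9.
Solving gives a = 0.00334, b = −0.56910.
Gradient magnitude |∇z| = √(a² + b²) = √(0.00001 + 0.32387) = 0.56911.
True dip = arctan(0.56911) = 29.64°, dipping toward N (azimuth ≈ 360°).

29.64°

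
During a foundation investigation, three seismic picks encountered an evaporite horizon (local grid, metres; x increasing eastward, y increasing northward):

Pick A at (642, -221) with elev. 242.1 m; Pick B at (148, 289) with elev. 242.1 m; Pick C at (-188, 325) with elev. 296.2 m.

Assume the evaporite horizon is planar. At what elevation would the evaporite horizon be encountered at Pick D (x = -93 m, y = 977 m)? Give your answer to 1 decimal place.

Let the plane be z = a·x + b·y + c.
Pick B−Pick A: −494a + 510b = 0;  Pick C−Pick A: −830a + 546b = 54.1.
Solving gives a = −0.17966, b = −0.17402.
Then c = 242.1 − a·642 − b·-221 = 318.98.
At (-93, 977): z = 16.7 − 170.0 + 318.98 = 165.7 m.

165.7 m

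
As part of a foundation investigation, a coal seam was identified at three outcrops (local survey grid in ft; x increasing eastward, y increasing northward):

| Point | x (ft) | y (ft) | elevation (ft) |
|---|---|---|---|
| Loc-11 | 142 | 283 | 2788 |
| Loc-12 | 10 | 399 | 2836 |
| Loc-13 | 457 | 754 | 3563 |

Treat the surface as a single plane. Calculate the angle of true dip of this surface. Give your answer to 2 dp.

Let the plane be z = a·x + b·y + c.
Loc-12−Loc-11: −132a + 116b = 48;  Loc-13−Loc-11: 315a + 471b = 775.
Solving gives a = 0.68170, b = 1.18952.
Gradient magnitude |∇z| = √(a² + b²) = √(0.46472 + 1.41496) = 1.37101.
True dip = arctan(1.37101) = 53.89°, dipping toward SSW (azimuth ≈ 210°).

53.89°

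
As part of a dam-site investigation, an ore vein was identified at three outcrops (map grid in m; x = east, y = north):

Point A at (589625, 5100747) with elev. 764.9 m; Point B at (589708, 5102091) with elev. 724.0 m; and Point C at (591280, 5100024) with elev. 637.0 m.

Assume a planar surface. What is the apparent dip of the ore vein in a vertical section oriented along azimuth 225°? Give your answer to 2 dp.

Let the plane be z = a·x + b·y + c.
Point B−Point A: 83a + 1344b = −40.9;  Point C−Point A: 1655a − 723b = −127.9.
Solving gives a = −0.08820, b = −0.02498.
Unit vector along 225° is (sin 225°, cos 225°) = (-0.7071, -0.7071).
Slope in that direction = a·(-0.7071) + b·(-0.7071) = 0.08003.
Apparent dip = arctan|0.08003| = 4.58° (true dip is 5.2°, so apparent ≤ true as expected).

4.58°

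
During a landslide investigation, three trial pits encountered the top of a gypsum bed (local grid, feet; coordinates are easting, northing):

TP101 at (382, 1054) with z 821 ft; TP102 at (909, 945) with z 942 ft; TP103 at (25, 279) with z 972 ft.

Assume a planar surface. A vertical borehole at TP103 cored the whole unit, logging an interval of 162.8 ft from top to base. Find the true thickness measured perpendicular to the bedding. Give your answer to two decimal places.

Let the plane be z = a·easting + b·northing + c.
TP102−TP101: 527a − 109b = 121;  TP103−TP101: −357a − 775b = 151.
Solving gives a = 0.17284, b = −0.27445.
|∇z| = √(a²+b²) = 0.32434, so dip δ = arctan(0.32434) = 17.97°.
True thickness = vertical thickness × cos δ = 162.8 × cos 17.97° = 154.86 ft.

154.86 ft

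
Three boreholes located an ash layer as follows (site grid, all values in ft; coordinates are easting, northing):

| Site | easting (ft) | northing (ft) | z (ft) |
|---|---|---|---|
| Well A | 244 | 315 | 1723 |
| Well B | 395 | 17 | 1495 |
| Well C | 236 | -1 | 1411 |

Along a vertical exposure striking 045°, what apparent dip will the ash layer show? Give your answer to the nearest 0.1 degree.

44.6°

Let the plane be z = a·easting + b·northing + c.
Well B−Well A: 151a − 298b = −228;  Well C−Well A: −8a − 316b = −312.
Solving gives a = 0.41772, b = 0.97677.
Unit vector along 045° is (sin 45°, cos 45°) = (0.7071, 0.7071).
Slope in that direction = a·(0.7071) + b·(0.7071) = 0.98605.
Apparent dip = arctan|0.98605| = 44.6° (true dip is 46.7°, so apparent ≤ true as expected).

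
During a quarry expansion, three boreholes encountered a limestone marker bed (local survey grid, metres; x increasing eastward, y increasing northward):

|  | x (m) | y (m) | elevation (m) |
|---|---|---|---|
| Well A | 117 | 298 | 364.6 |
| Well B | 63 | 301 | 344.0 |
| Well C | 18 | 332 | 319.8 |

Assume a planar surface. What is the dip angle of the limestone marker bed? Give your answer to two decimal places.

Let the plane be z = a·x + b·y + c.
Well B−Well A: −54a + 3b = −20.6;  Well C−Well A: −99a + 34b = −44.8.
Solving gives a = 0.36777, b = −0.24678.
Gradient magnitude |∇z| = √(a² + b²) = √(0.13526 + 0.06090) = 0.44290.
True dip = arctan(0.44290) = 23.89°, dipping toward NW (azimuth ≈ 304°).

23.89°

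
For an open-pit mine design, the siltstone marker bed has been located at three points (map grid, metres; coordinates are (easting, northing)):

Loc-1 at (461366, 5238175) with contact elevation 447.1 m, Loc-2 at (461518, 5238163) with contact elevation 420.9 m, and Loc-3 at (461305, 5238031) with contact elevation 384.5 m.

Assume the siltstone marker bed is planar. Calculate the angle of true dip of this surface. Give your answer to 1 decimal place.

Let the plane be z = a·E + b·N + c.
Loc-2−Loc-1: 152a − 12b = −26.2;  Loc-3−Loc-1: −61a − 144b = −62.6.
Solving gives a = −0.13358, b = 0.49131.
Gradient magnitude |∇z| = √(a² + b²) = √(0.01784 + 0.24138) = 0.50914.
True dip = arctan(0.50914) = 27.0°, dipping toward SSE (azimuth ≈ 165°).

27.0°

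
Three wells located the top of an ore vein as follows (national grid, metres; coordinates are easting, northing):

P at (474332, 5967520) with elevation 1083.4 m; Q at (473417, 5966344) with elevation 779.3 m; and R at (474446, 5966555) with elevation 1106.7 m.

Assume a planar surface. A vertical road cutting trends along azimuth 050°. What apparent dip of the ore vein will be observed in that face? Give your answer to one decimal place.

14.0°

Let the plane be z = a·easting + b·northing + c.
Q−P: −915a − 1176b = −304.1;  R−P: 114a − 965b = 23.3.
Solving gives a = 0.31548, b = 0.01312.
Unit vector along 050° is (sin 50°, cos 50°) = (0.7660, 0.6428).
Slope in that direction = a·(0.7660) + b·(0.6428) = 0.25011.
Apparent dip = arctan|0.25011| = 14.0° (true dip is 17.5°, so apparent ≤ true as expected).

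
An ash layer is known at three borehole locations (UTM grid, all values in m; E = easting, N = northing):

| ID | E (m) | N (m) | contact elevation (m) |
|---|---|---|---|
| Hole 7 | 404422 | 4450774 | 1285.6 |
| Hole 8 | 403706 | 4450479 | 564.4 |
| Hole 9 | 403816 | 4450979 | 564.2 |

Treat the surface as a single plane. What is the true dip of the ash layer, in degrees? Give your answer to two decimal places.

48.60°

Two edge vectors: Hole 7→Hole 8 = (-716, -295, -721.2), Hole 7→Hole 9 = (-606, 205, -721.4).
Normal n = (Hole 7→Hole 8) × (Hole 7→Hole 9) = (360659, -79475.2, -325550).
So ∂z/∂E = −n_x/n_z = 1.10785 and ∂z/∂N = −n_y/n_z = −0.24413.
Gradient magnitude |∇z| = √(a² + b²) = √(1.22732 + 0.05960) = 1.13442.
True dip = arctan(1.13442) = 48.60°, dipping toward WNW (azimuth ≈ 282°).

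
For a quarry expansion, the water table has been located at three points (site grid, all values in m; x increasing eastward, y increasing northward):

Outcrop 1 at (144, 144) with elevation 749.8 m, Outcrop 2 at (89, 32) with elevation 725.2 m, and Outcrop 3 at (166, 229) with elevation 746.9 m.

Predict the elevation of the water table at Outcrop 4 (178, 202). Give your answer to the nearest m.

769 m

Two edge vectors: Outcrop 1→Outcrop 2 = (-55, -112, -24.6), Outcrop 1→Outcrop 3 = (22, 85, -2.9).
Normal n = (Outcrop 1→Outcrop 2) × (Outcrop 1→Outcrop 3) = (2415.8, -700.7, -2211).
So ∂z/∂x = −n_x/n_z = 1.09263 and ∂z/∂y = −n_y/n_z = −0.31692.
Intercept c from Outcrop 1: 749.8 − 157.34 + 45.64 = 638.10.
At (178, 202): z = 194.5 − 64.0 + 638.10 = 768.6 m.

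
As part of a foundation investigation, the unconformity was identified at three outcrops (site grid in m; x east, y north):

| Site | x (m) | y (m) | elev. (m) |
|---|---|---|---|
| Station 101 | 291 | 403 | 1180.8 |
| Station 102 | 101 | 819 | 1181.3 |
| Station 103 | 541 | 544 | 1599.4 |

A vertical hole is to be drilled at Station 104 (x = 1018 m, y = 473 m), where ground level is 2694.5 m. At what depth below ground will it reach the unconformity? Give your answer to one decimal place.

Two edge vectors: Station 101→Station 102 = (-190, 416, 0.5), Station 101→Station 103 = (250, 141, 418.6).
Normal n = (Station 101→Station 102) × (Station 101→Station 103) = (174067.1, 79659, -130790).
So ∂z/∂x = −n_x/n_z = 1.330890 and ∂z/∂y = −n_y/n_z = 0.609060.
Intercept c from Station 101: 1180.8 − 387.29 − 245.45 = 548.06.
At (1018, 473): z_contact = 1354.85 + 288.09 + 548.06 = 2190.99 m.
Depth below ground = 2694.5 − 2190.99 = 503.5 m.

503.5 m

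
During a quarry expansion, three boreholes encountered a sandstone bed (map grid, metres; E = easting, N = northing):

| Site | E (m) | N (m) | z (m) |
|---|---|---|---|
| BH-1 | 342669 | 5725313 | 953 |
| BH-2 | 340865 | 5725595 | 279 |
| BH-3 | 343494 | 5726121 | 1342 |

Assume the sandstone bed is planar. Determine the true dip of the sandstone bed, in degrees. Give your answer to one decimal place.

21.6°

Let the plane be z = a·E + b·N + c.
BH-2−BH-1: −1804a + 282b = −674;  BH-3−BH-1: 825a + 808b = 389.
Solving gives a = 0.38709, b = 0.08620.
Gradient magnitude |∇z| = √(a² + b²) = √(0.14984 + 0.00743) = 0.39657.
True dip = arctan(0.39657) = 21.6°, dipping toward WSW (azimuth ≈ 257°).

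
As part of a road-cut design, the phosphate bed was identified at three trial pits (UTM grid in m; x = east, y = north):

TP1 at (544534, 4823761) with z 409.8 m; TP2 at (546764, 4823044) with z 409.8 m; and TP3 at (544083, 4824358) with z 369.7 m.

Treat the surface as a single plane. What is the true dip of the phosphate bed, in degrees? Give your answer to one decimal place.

Let the plane be z = a·x + b·y + c.
TP2−TP1: 2230a − 717b = 0;  TP3−TP1: −451a + 597b = −40.1.
Solving gives a = −0.02853, b = −0.08872.
Gradient magnitude |∇z| = √(a² + b²) = √(0.00081 + 0.00787) = 0.09319.
True dip = arctan(0.09319) = 5.3°, dipping toward NNE (azimuth ≈ 018°).

5.3°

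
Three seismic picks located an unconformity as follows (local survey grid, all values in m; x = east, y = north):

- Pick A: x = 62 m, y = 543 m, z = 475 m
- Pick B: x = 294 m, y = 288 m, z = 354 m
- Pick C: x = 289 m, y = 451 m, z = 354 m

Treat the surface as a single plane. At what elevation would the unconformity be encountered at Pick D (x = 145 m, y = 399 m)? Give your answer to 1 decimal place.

432.6 m

Two edge vectors: Pick A→Pick B = (232, -255, -121), Pick A→Pick C = (227, -92, -121).
Normal n = (Pick A→Pick B) × (Pick A→Pick C) = (19723, 605, 36541).
So ∂z/∂x = −n_x/n_z = −0.53975 and ∂z/∂y = −n_y/n_z = −0.01656.
Intercept c from Pick A: 475 + 33.46 + 8.99 = 517.45.
At (145, 399): z = −78.3 − 6.6 + 517.45 = 432.6 m.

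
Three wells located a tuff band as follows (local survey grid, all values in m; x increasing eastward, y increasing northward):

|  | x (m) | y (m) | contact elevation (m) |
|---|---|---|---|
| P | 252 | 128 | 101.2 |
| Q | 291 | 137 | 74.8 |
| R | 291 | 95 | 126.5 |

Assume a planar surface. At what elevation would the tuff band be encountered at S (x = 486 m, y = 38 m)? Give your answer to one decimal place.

Two edge vectors: P→Q = (39, 9, -26.4), P→R = (39, -33, 25.3).
Normal n = (P→Q) × (P→R) = (-643.5, -2016.3, -1638).
So ∂z/∂x = −n_x/n_z = −0.39286 and ∂z/∂y = −n_y/n_z = −1.23095.
Intercept c from P: 101.2 + 99.00 + 157.56 = 357.76.
At (486, 38): z = −190.9 − 46.8 + 357.76 = 120.1 m.

120.1 m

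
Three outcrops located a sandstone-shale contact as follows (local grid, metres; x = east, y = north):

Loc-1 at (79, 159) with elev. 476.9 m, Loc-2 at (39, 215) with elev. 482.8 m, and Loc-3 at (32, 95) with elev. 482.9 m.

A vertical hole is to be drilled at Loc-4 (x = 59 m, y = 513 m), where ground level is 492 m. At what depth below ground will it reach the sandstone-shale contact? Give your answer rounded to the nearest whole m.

Two edge vectors: Loc-1→Loc-2 = (-40, 56, 5.9), Loc-1→Loc-3 = (-47, -64, 6).
Normal n = (Loc-1→Loc-2) × (Loc-1→Loc-3) = (713.6, -37.3, 5192).
So ∂z/∂x = −n_x/n_z = −0.13744 and ∂z/∂y = −n_y/n_z = 0.00718.
Intercept c from Loc-1: 476.9 + 10.86 − 1.14 = 486.62.
At (59, 513): z_contact = −8.1 + 3.7 + 486.62 = 482.2 m.
Depth below ground = 492 − 482.2 = 10 m.

10 m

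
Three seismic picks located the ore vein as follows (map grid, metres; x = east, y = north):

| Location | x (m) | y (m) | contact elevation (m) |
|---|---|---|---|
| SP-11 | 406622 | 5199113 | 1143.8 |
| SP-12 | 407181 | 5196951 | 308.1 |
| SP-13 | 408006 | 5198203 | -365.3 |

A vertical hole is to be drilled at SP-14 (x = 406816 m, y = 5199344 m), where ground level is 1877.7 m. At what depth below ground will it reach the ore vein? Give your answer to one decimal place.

900.2 m

Let the plane be z = a·x + b·y + c.
SP-12−SP-11: 559a − 2162b = −835.7;  SP-13−SP-11: 1384a − 910b = −1509.1.
Solving gives a = −1.007517240, b = 0.126039715.
Then c = 1143.8 − a·406622 − b·5199113 = −244472.24.
At (406816, 5199344): z_contact = −409874.13 + 655323.83 − 244472.24 = 977.46 m.
Depth below ground = 1877.7 − 977.46 = 900.2 m.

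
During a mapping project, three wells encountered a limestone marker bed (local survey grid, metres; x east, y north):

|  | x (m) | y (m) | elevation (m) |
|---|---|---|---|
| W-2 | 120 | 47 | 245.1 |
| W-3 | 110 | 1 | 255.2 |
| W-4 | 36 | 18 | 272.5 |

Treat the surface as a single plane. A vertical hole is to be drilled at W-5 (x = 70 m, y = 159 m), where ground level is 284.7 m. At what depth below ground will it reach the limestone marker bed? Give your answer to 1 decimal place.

Two edge vectors: W-2→W-3 = (-10, -46, 10.1), W-2→W-4 = (-84, -29, 27.4).
Normal n = (W-2→W-3) × (W-2→W-4) = (-967.5, -574.4, -3574).
So ∂z/∂x = −n_x/n_z = −0.27071 and ∂z/∂y = −n_y/n_z = −0.16072.
Intercept c from W-2: 245.1 + 32.48 + 7.55 = 285.14.
At (70, 159): z_contact = −18.95 − 25.55 + 285.14 = 240.64 m.
Depth below ground = 284.7 − 240.64 = 44.1 m.

44.1 m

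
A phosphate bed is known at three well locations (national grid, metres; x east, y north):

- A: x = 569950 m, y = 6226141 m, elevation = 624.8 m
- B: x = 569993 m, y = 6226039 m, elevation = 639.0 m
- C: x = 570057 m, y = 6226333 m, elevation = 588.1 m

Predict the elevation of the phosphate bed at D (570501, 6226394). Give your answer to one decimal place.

554.7 m

Let the plane be z = a·x + b·y + c.
B−A: 43a − 102b = 14.2;  C−A: 107a + 192b = −36.7.
Solving gives a = −0.053051643, b = −0.161580595.
Then c = 624.8 − a·569950 − b·6226141 = 1036885.15.
At (570501, 6226394): z = −30266.0 − 1006064.4 + 1036885.15 = 554.7 m.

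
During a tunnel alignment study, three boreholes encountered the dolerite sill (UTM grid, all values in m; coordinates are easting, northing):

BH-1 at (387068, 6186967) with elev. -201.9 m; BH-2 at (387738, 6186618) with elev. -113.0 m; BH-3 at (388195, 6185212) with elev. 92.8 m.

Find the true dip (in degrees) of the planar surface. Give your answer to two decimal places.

Two edge vectors: BH-1→BH-2 = (670, -349, 88.9), BH-1→BH-3 = (1127, -1755, 294.7).
Normal n = (BH-1→BH-2) × (BH-1→BH-3) = (53169.2, -97258.7, -782527).
So ∂z/∂easting = −n_x/n_z = 0.06795 and ∂z/∂northing = −n_y/n_z = −0.12429.
Gradient magnitude |∇z| = √(a² + b²) = √(0.00462 + 0.01545) = 0.14165.
True dip = arctan(0.14165) = 8.06°, dipping toward NNW (azimuth ≈ 331°).

8.06°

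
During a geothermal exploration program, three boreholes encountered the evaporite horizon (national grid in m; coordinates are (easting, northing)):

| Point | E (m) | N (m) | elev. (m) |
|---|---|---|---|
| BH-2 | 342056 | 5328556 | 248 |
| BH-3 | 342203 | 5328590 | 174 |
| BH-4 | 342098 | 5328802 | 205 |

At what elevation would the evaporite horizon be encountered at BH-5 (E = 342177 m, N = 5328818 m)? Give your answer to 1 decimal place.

165.4 m

Two edge vectors: BH-2→BH-3 = (147, 34, -74), BH-2→BH-4 = (42, 246, -43).
Normal n = (BH-2→BH-3) × (BH-2→BH-4) = (16742, 3213, 34734).
So ∂z/∂E = −n_x/n_z = −0.482006104 and ∂z/∂N = −n_y/n_z = −0.092503023.
Intercept c from BH-2: 248 + 164873.08 + 492907.54 = 658028.62.
At (342177, 5328818): z = −164931.4 − 492931.8 + 658028.62 = 165.4 m.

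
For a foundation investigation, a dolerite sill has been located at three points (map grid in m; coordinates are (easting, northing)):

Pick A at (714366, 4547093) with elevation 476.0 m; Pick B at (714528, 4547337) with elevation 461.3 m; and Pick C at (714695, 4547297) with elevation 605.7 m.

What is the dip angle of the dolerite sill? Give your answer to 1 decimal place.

42.5°

Let the plane be z = a·E + b·N + c.
Pick B−Pick A: 162a + 244b = −14.7;  Pick C−Pick A: 329a + 204b = 129.7.
Solving gives a = 0.73358, b = −0.54730.
Gradient magnitude |∇z| = √(a² + b²) = √(0.53814 + 0.29953) = 0.91525.
True dip = arctan(0.91525) = 42.5°, dipping toward NW (azimuth ≈ 307°).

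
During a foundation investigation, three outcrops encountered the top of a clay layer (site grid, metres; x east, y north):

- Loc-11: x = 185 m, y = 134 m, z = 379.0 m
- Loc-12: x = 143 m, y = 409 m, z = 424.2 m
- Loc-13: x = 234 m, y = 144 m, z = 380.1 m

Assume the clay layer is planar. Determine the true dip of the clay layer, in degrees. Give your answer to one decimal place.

9.3°

Two edge vectors: Loc-11→Loc-12 = (-42, 275, 45.2), Loc-11→Loc-13 = (49, 10, 1.1).
Normal n = (Loc-11→Loc-12) × (Loc-11→Loc-13) = (-149.5, 2261, -13895).
So ∂z/∂x = −n_x/n_z = −0.01076 and ∂z/∂y = −n_y/n_z = 0.16272.
Gradient magnitude |∇z| = √(a² + b²) = √(0.00012 + 0.02648) = 0.16308.
True dip = arctan(0.16308) = 9.3°, dipping toward S (azimuth ≈ 176°).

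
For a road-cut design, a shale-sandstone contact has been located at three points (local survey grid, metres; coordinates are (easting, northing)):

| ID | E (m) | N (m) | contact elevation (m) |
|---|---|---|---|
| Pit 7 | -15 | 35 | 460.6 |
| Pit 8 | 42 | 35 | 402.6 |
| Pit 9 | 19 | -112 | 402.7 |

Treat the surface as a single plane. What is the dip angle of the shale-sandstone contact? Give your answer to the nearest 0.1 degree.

Let the plane be z = a·E + b·N + c.
Pit 8−Pit 7: 57a + 0b = −58;  Pit 9−Pit 7: 34a − 147b = −57.9.
Solving gives a = −1.01754, b = 0.15853.
Gradient magnitude |∇z| = √(a² + b²) = √(1.03540 + 0.02513) = 1.02982.
True dip = arctan(1.02982) = 45.8°, dipping toward E (azimuth ≈ 099°).

45.8°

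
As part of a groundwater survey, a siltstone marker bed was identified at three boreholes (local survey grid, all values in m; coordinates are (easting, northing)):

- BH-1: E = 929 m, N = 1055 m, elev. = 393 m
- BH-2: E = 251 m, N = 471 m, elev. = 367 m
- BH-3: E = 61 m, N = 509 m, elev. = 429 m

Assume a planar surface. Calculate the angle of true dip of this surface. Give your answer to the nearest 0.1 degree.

23.2°

Let the plane be z = a·E + b·N + c.
BH-2−BH-1: −678a − 584b = −26;  BH-3−BH-1: −868a − 546b = 36.
Solving gives a = −0.25760, b = 0.34358.
Gradient magnitude |∇z| = √(a² + b²) = √(0.06636 + 0.11805) = 0.42943.
True dip = arctan(0.42943) = 23.2°, dipping toward SE (azimuth ≈ 143°).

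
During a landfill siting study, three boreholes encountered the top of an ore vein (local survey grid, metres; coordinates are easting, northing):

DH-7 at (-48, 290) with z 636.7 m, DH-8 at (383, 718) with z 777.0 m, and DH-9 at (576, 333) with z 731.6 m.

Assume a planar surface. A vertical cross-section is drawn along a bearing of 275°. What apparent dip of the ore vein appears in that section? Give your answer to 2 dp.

Two edge vectors: DH-7→DH-8 = (431, 428, 140.3), DH-7→DH-9 = (624, 43, 94.9).
Normal n = (DH-7→DH-8) × (DH-7→DH-9) = (34584.3, 46645.3, -248539).
So ∂z/∂easting = −n_x/n_z = 0.13915 and ∂z/∂northing = −n_y/n_z = 0.18768.
Unit vector along 275° is (sin 275°, cos 275°) = (-0.9962, 0.0872).
Slope in that direction = a·(-0.9962) + b·(0.0872) = −0.12226.
Apparent dip = arctan|0.12226| = 6.97° (true dip is 13.2°, so apparent ≤ true as expected).

6.97°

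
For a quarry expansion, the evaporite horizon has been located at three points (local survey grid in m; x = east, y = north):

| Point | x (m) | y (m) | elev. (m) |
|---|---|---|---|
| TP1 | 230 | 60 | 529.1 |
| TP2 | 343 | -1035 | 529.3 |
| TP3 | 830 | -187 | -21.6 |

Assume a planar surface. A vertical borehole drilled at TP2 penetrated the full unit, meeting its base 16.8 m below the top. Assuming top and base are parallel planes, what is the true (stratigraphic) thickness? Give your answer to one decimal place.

12.1 m

Two edge vectors: TP1→TP2 = (113, -1095, 0.2), TP1→TP3 = (600, -247, -550.7).
Normal n = (TP1→TP2) × (TP1→TP3) = (603065.9, 62349.1, 629089).
So ∂z/∂x = −n_x/n_z = −0.95863 and ∂z/∂y = −n_y/n_z = −0.09911.
|∇z| = √(a²+b²) = 0.96374, so dip δ = arctan(0.96374) = 43.94°.
True thickness = vertical thickness × cos δ = 16.8 × cos 43.94° = 12.1 m.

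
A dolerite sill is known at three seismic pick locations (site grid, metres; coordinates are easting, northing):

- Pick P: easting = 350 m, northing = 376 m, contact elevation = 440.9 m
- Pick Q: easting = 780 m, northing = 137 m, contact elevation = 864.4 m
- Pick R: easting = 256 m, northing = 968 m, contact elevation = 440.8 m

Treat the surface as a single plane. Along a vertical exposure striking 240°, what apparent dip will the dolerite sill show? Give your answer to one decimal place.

Two edge vectors: Pick P→Pick Q = (430, -239, 423.5), Pick P→Pick R = (-94, 592, -0.1).
Normal n = (Pick P→Pick Q) × (Pick P→Pick R) = (-250688.1, -39766, 232094).
So ∂z/∂easting = −n_x/n_z = 1.08011 and ∂z/∂northing = −n_y/n_z = 0.17134.
Unit vector along 240° is (sin 240°, cos 240°) = (-0.8660, -0.5000).
Slope in that direction = a·(-0.8660) + b·(-0.5000) = −1.02107.
Apparent dip = arctan|1.02107| = 45.6° (true dip is 47.6°, so apparent ≤ true as expected).

45.6°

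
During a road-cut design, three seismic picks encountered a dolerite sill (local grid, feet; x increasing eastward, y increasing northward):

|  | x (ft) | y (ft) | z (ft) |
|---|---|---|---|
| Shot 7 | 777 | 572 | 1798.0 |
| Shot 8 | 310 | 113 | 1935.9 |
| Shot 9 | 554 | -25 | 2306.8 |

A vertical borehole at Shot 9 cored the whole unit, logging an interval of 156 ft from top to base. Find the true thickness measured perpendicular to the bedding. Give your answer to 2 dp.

88.47 ft

Let the plane be z = a·x + b·y + c.
Shot 8−Shot 7: −467a − 459b = 137.9;  Shot 9−Shot 7: −223a − 597b = 508.8.
Solving gives a = 0.85701, b = −1.17238.
|∇z| = √(a²+b²) = 1.45222, so dip δ = arctan(1.45222) = 55.45°.
True thickness = vertical thickness × cos δ = 156 × cos 55.45° = 88.47 ft.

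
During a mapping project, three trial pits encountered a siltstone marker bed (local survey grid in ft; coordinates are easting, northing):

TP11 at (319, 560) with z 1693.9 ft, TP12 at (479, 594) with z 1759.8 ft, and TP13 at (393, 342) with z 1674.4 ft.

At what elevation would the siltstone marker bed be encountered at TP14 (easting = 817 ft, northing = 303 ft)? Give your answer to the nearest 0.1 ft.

Two edge vectors: TP11→TP12 = (160, 34, 65.9), TP11→TP13 = (74, -218, -19.5).
Normal n = (TP11→TP12) × (TP11→TP13) = (13703.2, 7996.6, -37396).
So ∂z/∂easting = −n_x/n_z = 0.36643 and ∂z/∂northing = −n_y/n_z = 0.21384.
Intercept c from TP11: 1693.9 − 116.89 − 119.75 = 1457.26.
At (817, 303): z = 299.4 + 64.8 + 1457.26 = 1821.4 ft.

1821.4 ft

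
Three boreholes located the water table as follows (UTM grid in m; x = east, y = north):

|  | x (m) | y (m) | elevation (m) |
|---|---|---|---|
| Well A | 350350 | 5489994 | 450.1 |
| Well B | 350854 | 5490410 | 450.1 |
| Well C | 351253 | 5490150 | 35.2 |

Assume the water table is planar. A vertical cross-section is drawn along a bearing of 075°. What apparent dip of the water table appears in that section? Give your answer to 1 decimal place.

20.8°

Let the plane be z = a·x + b·y + c.
Well B−Well A: 504a + 416b = 0;  Well C−Well A: 903a + 156b = −414.9.
Solving gives a = −0.58109, b = 0.70402.
Unit vector along 075° is (sin 75°, cos 75°) = (0.9659, 0.2588).
Slope in that direction = a·(0.9659) + b·(0.2588) = −0.37908.
Apparent dip = arctan|0.37908| = 20.8° (true dip is 42.4°, so apparent ≤ true as expected).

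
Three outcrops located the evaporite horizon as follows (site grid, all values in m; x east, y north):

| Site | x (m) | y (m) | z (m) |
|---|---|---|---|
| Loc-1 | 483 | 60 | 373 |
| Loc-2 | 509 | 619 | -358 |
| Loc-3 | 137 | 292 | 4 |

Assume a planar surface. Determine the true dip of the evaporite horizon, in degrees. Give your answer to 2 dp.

Let the plane be z = a·x + b·y + c.
Loc-2−Loc-1: 26a + 559b = −731;  Loc-3−Loc-1: −346a + 232b = −369.
Solving gives a = 0.18390, b = −1.31625.
Gradient magnitude |∇z| = √(a² + b²) = √(0.03382 + 1.73250) = 1.32903.
True dip = arctan(1.32903) = 53.04°, dipping toward N (azimuth ≈ 352°).

53.04°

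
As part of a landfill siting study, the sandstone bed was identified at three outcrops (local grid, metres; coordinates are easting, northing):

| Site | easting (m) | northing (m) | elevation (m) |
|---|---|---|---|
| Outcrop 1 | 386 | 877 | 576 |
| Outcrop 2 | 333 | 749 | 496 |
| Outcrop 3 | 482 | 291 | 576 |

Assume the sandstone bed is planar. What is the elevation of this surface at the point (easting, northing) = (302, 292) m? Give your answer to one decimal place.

Two edge vectors: Outcrop 1→Outcrop 2 = (-53, -128, -80), Outcrop 1→Outcrop 3 = (96, -586, 0).
Normal n = (Outcrop 1→Outcrop 2) × (Outcrop 1→Outcrop 3) = (-46880, -7680, 43346).
So ∂z/∂easting = −n_x/n_z = 1.08153 and ∂z/∂northing = −n_y/n_z = 0.17718.
Intercept c from Outcrop 1: 576 − 417.47 − 155.39 = 3.14.
At (302, 292): z = 326.6 + 51.7 + 3.14 = 381.5 m.

381.5 m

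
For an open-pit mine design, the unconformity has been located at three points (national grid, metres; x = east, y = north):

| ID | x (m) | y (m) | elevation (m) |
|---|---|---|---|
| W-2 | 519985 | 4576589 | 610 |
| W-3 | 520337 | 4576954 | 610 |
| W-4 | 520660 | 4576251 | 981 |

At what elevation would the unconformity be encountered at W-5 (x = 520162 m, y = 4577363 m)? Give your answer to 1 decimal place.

398.9 m

Let the plane be z = a·x + b·y + c.
W-3−W-2: 352a + 365b = 0;  W-4−W-2: 675a − 338b = 371.
Solving gives a = 0.370643573, b = −0.357442569.
Then c = 610 − a·519985 − b·4576589 = 1443748.63.
At (520162, 4577363): z = 192794.7 − 1636144.4 + 1443748.63 = 398.9 m.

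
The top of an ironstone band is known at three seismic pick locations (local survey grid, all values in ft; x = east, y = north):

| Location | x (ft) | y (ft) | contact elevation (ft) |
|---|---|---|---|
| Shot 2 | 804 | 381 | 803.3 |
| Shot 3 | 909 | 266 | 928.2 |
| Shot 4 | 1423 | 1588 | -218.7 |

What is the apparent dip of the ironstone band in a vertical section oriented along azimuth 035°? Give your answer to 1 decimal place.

33.7°

Let the plane be z = a·x + b·y + c.
Shot 3−Shot 2: 105a − 115b = 124.9;  Shot 4−Shot 2: 619a + 1207b = −1022.
Solving gives a = 0.16787, b = −0.93282.
Unit vector along 035° is (sin 35°, cos 35°) = (0.5736, 0.8192).
Slope in that direction = a·(0.5736) + b·(0.8192) = −0.66783.
Apparent dip = arctan|0.66783| = 33.7° (true dip is 43.5°, so apparent ≤ true as expected).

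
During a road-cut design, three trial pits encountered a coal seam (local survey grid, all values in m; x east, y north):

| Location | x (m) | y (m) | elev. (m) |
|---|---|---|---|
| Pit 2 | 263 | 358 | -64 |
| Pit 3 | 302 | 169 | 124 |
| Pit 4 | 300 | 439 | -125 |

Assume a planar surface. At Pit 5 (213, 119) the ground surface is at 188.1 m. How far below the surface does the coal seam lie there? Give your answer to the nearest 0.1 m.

50.6 m

Two edge vectors: Pit 2→Pit 3 = (39, -189, 188), Pit 2→Pit 4 = (37, 81, -61).
Normal n = (Pit 2→Pit 3) × (Pit 2→Pit 4) = (-3699, 9335, 10152).
So ∂z/∂x = −n_x/n_z = 0.36436 and ∂z/∂y = −n_y/n_z = −0.91952.
Intercept c from Pit 2: -64 − 95.83 + 329.19 = 169.36.
At (213, 119): z_contact = 77.61 − 109.42 + 169.36 = 137.55 m.
Depth below ground = 188.1 − 137.55 = 50.6 m.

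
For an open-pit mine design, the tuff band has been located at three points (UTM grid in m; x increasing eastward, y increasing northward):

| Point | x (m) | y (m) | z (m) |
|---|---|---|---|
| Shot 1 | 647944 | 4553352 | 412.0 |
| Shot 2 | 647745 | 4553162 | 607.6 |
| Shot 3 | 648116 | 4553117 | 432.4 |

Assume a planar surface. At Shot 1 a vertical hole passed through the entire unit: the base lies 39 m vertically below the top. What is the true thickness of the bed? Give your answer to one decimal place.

31.8 m

Let the plane be z = a·x + b·y + c.
Shot 2−Shot 1: −199a − 190b = 195.6;  Shot 3−Shot 1: 172a − 235b = 20.4.
Solving gives a = −0.52980, b = −0.47458.
|∇z| = √(a²+b²) = 0.71128, so dip δ = arctan(0.71128) = 35.42°.
True thickness = vertical thickness × cos δ = 39 × cos 35.42° = 31.8 m.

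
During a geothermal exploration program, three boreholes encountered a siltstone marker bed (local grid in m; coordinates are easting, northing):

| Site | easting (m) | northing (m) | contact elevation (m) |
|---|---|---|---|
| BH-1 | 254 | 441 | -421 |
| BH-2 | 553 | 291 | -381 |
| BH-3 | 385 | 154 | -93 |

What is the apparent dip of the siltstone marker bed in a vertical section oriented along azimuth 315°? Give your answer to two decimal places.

Two edge vectors: BH-1→BH-2 = (299, -150, 40), BH-1→BH-3 = (131, -287, 328).
Normal n = (BH-1→BH-2) × (BH-1→BH-3) = (-37720, -92832, -66163).
So ∂z/∂easting = −n_x/n_z = −0.57011 and ∂z/∂northing = −n_y/n_z = −1.40308.
Unit vector along 315° is (sin 315°, cos 315°) = (-0.7071, 0.7071).
Slope in that direction = a·(-0.7071) + b·(0.7071) = −0.58900.
Apparent dip = arctan|0.58900| = 30.50° (true dip is 56.6°, so apparent ≤ true as expected).

30.50°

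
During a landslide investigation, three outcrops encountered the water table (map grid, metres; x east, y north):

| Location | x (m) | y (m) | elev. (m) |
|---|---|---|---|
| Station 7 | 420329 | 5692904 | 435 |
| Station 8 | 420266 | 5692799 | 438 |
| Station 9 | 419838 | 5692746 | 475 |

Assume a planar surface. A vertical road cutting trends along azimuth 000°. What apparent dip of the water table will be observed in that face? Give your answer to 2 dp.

1.44°

Let the plane be z = a·x + b·y + c.
Station 8−Station 7: −63a − 105b = 3;  Station 9−Station 7: −491a − 158b = 40.
Solving gives a = −0.08957, b = 0.02517.
Unit vector along 000° is (sin 0°, cos 0°) = (0.0000, 1.0000).
Slope in that direction = a·(0.0000) + b·(1.0000) = 0.02517.
Apparent dip = arctan|0.02517| = 1.44° (true dip is 5.3°, so apparent ≤ true as expected).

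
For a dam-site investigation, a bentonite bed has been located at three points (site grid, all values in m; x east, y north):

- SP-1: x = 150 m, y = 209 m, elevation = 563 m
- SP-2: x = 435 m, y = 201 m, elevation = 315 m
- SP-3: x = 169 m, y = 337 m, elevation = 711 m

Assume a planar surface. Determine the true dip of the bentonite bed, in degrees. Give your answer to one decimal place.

56.8°

Two edge vectors: SP-1→SP-2 = (285, -8, -248), SP-1→SP-3 = (19, 128, 148).
Normal n = (SP-1→SP-2) × (SP-1→SP-3) = (30560, -46892, 36632).
So ∂z/∂x = −n_x/n_z = −0.83424 and ∂z/∂y = −n_y/n_z = 1.28008.
Gradient magnitude |∇z| = √(a² + b²) = √(0.69596 + 1.63861) = 1.52793.
True dip = arctan(1.52793) = 56.8°, dipping toward SSE (azimuth ≈ 147°).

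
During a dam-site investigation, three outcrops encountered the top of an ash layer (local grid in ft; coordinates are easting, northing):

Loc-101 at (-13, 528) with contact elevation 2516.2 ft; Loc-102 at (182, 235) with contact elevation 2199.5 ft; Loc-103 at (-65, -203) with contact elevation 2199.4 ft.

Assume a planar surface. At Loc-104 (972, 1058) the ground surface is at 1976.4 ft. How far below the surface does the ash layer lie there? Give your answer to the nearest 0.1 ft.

Let the plane be z = a·easting + b·northing + c.
Loc-102−Loc-101: 195a − 293b = −316.7;  Loc-103−Loc-101: −52a − 731b = −316.8.
Solving gives a = −0.878973, b = 0.495905.
Then c = 2516.2 − a·-13 − b·528 = 2242.94.
At (972, 1058): z_contact = −854.36 + 524.67 + 2242.94 = 1913.24 ft.
Depth below ground = 1976.4 − 1913.24 = 63.2 ft.

63.2 ft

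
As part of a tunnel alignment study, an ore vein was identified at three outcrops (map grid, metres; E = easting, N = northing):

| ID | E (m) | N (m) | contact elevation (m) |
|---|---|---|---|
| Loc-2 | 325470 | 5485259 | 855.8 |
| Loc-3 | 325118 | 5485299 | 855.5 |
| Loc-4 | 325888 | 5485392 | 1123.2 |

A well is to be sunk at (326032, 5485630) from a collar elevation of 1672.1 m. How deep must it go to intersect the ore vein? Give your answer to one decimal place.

Two edge vectors: Loc-2→Loc-3 = (-352, 40, -0.3), Loc-2→Loc-4 = (418, 133, 267.4).
Normal n = (Loc-2→Loc-3) × (Loc-2→Loc-4) = (10735.9, 93999.4, -63536).
So ∂z/∂E = −n_x/n_z = 0.168973495 and ∂z/∂N = −n_y/n_z = 1.479466759.
Intercept c from Loc-2: 855.8 − 54995.80 − 8115258.36 = −8169398.36.
At (326032, 5485630): z_contact = 55090.77 + 8115807.24 − 8169398.36 = 1499.65 m.
Depth below ground = 1672.1 − 1499.65 = 172.5 m.

172.5 m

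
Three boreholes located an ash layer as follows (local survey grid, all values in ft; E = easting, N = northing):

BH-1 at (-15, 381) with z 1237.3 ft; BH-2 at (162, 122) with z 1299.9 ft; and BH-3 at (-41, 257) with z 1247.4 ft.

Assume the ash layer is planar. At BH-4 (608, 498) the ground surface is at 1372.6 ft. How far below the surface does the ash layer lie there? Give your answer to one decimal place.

37.4 ft

Two edge vectors: BH-1→BH-2 = (177, -259, 62.6), BH-1→BH-3 = (-26, -124, 10.1).
Normal n = (BH-1→BH-2) × (BH-1→BH-3) = (5146.5, -3415.3, -28682).
So ∂z/∂E = −n_x/n_z = 0.17943 and ∂z/∂N = −n_y/n_z = −0.11907.
Intercept c from BH-1: 1237.3 + 2.69 + 45.37 = 1285.36.
At (608, 498): z_contact = 109.10 − 59.30 + 1285.36 = 1335.16 ft.
Depth below ground = 1372.6 − 1335.16 = 37.4 ft.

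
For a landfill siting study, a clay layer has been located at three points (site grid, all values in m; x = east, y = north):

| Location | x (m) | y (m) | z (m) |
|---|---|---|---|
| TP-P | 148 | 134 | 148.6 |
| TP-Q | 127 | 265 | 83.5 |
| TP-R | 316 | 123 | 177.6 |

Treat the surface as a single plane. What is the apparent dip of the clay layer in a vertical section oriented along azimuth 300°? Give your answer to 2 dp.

19.79°

Two edge vectors: TP-P→TP-Q = (-21, 131, -65.1), TP-P→TP-R = (168, -11, 29).
Normal n = (TP-P→TP-Q) × (TP-P→TP-R) = (3082.9, -10327.8, -21777).
So ∂z/∂x = −n_x/n_z = 0.14157 and ∂z/∂y = −n_y/n_z = −0.47425.
Unit vector along 300° is (sin 300°, cos 300°) = (-0.8660, 0.5000).
Slope in that direction = a·(-0.8660) + b·(0.5000) = −0.35973.
Apparent dip = arctan|0.35973| = 19.79° (true dip is 26.3°, so apparent ≤ true as expected).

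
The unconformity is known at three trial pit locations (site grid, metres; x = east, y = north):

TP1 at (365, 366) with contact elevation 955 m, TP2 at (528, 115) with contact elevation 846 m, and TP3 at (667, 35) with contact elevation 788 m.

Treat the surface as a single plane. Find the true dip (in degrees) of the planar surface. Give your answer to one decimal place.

20.5°

Two edge vectors: TP1→TP2 = (163, -251, -109), TP1→TP3 = (302, -331, -167).
Normal n = (TP1→TP2) × (TP1→TP3) = (5838, -5697, 21849).
So ∂z/∂x = −n_x/n_z = −0.26720 and ∂z/∂y = −n_y/n_z = 0.26074.
Gradient magnitude |∇z| = √(a² + b²) = √(0.07139 + 0.06799) = 0.37334.
True dip = arctan(0.37334) = 20.5°, dipping toward SE (azimuth ≈ 134°).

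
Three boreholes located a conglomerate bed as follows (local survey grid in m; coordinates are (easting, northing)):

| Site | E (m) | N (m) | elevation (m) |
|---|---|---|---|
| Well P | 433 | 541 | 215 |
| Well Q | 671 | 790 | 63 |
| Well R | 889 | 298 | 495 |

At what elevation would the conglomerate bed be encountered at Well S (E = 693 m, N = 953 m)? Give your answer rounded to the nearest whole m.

-62 m

Two edge vectors: Well P→Well Q = (238, 249, -152), Well P→Well R = (456, -243, 280).
Normal n = (Well P→Well Q) × (Well P→Well R) = (32784, -135952, -171378).
So ∂z/∂E = −n_x/n_z = 0.19130 and ∂z/∂N = −n_y/n_z = −0.79329.
Intercept c from Well P: 215 − 82.83 + 429.17 = 561.34.
At (693, 953): z = 132.6 − 756.0 + 561.34 = -62.1 m.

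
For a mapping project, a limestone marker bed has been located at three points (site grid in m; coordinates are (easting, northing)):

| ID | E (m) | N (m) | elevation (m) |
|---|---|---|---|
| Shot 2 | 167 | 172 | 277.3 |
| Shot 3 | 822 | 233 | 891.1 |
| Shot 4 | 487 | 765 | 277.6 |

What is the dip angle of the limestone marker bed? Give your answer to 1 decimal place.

Two edge vectors: Shot 2→Shot 3 = (655, 61, 613.8), Shot 2→Shot 4 = (320, 593, 0.3).
Normal n = (Shot 2→Shot 3) × (Shot 2→Shot 4) = (-363965.1, 196219.5, 368895).
So ∂z/∂E = −n_x/n_z = 0.98664 and ∂z/∂N = −n_y/n_z = −0.53191.
Gradient magnitude |∇z| = √(a² + b²) = √(0.97345 + 0.28293) = 1.12088.
True dip = arctan(1.12088) = 48.3°, dipping toward WNW (azimuth ≈ 298°).

48.3°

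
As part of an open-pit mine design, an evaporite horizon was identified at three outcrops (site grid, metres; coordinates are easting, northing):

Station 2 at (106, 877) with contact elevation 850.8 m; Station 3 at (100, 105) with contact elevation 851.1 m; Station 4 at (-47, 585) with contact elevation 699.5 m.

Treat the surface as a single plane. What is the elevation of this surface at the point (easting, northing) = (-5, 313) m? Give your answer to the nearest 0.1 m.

Two edge vectors: Station 2→Station 3 = (-6, -772, 0.3), Station 2→Station 4 = (-153, -292, -151.3).
Normal n = (Station 2→Station 3) × (Station 2→Station 4) = (116891.2, -953.7, -116364).
So ∂z/∂easting = −n_x/n_z = 1.00453 and ∂z/∂northing = −n_y/n_z = −0.00820.
Intercept c from Station 2: 850.8 − 106.48 + 7.19 = 751.51.
At (-5, 313): z = −5.0 − 2.6 + 751.51 = 743.9 m.

743.9 m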